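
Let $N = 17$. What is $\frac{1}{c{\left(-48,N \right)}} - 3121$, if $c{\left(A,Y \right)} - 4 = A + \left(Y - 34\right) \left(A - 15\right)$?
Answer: $- \frac{3205266}{1027} \approx -3121.0$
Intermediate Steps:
$c{\left(A,Y \right)} = 4 + A + \left(-34 + Y\right) \left(-15 + A\right)$ ($c{\left(A,Y \right)} = 4 + \left(A + \left(Y - 34\right) \left(A - 15\right)\right) = 4 + \left(A + \left(-34 + Y\right) \left(-15 + A\right)\right) = 4 + A + \left(-34 + Y\right) \left(-15 + A\right)$)
$\frac{1}{c{\left(-48,N \right)}} - 3121 = \frac{1}{514 - -1584 - 255 - 816} - 3121 = \frac{1}{514 + 1584 - 255 - 816} - 3121 = \frac{1}{1027} - 3121 = - \frac{3205266}{1027}$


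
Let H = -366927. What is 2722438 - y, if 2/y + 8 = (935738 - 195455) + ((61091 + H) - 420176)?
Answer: 38830133192/14263 ≈ 2.7224e+6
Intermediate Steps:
y = 2/14263 (y = 2/(-8 + ((935738 - 195455) + ((61091 - 366927) - 420176))) = 2/(-8 + (740283 + (-305836 - 420176))) = 2/(-8 + (740283 - 726012)) = 2/(-8 + 14271) = 2/14263 ≈ 0.00014022)
2722438 - y = 2722438 - 1*2/14263 = 2722438 - 2/14263 = 38830133192/14263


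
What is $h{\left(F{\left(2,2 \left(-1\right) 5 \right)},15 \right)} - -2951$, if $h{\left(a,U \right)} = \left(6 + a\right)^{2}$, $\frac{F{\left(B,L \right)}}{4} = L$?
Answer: $4107$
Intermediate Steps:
$F{\left(B,L \right)} = 4 L$
$h{\left(F{\left(2,2 \left(-1\right) 5 \right)},15 \right)} - -2951 = \left(6 + 4 \cdot 2 \left(-1\right) 5\right)^{2} - -2951 = \left(6 + 4 \left(\left(-2\right) 5\right)\right)^{2} + 2951 = \left(6 + 4 \left(-10\right)\right)^{2} + 2951 = \left(6 - 40\right)^{2} + 2951 = \left(-34\right)^{2} + 2951 = 1156 + 2951 = 4107$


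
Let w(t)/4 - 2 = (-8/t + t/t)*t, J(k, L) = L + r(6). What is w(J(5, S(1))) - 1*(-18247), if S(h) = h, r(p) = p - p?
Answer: 18227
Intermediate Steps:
r(p) = 0
J(k, L) = L (J(k, L) = L + 0 = L)
w(t) = 8 + 4*t*(1 - 8/t) (w(t) = 8 + 4*((-8/t + t/t)*t) = 8 + 4*((-8/t + 1)*t) = 8 + 4*((1 - 8/t)*t) = 8 + 4*(t*(1 - 8/t)) = 8 + 4*t*(1 - 8/t))
w(J(5, S(1))) - 1*(-18247) = (-24 + 4*1) - 1*(-18247) = (-24 + 4) + 18247 = -20 + 18247 = 18227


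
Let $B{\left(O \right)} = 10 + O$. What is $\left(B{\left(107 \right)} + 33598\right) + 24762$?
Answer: $58477$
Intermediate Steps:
$\left(B{\left(107 \right)} + 33598\right) + 24762 = \left(\left(10 + 107\right) + 33598\right) + 24762 = \left(117 + 33598\right) + 24762 = 33715 + 24762 = 58477$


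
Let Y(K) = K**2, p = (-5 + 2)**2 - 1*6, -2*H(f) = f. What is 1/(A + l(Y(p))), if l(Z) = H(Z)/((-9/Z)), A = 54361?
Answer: 2/108731 ≈ 1.8394e-5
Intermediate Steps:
H(f) = -f/2
p = 3 (p = (-3)**2 - 6 = 9 - 6 = 3)
l(Z) = Z**2/18 (l(Z) = (-Z/2)/((-9/Z)) = (-Z/2)*(-Z/9) = Z**2/18)
1/(A + l(Y(p))) = 1/(54361 + (3**2)**2/18) = 1/(54361 + (1/18)*9**2) = 1/(54361 + (1/18)*81) = 1/(54361 + 9/2) = 1/(108731/2) = 2/108731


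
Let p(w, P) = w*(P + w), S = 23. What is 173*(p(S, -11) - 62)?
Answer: 37022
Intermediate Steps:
173*(p(S, -11) - 62) = 173*(23*(-11 + 23) - 62) = 173*(23*12 - 62) = 173*(276 - 62) = 173*214 = 37022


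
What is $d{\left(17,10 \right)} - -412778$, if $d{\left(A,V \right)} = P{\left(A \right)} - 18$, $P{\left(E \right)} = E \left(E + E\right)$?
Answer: $413338$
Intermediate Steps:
$P{\left(E \right)} = 2 E^{2}$ ($P{\left(E \right)} = E 2 E = 2 E^{2}$)
$d{\left(A,V \right)} = -18 + 2 A^{2}$ ($d{\left(A,V \right)} = 2 A^{2} - 18 = -18 + 2 A^{2}$)
$d{\left(17,10 \right)} - -412778 = \left(-18 + 2 \cdot 17^{2}\right) - -412778 = \left(-18 + 2 \cdot 289\right) + 412778 = \left(-18 + 578\right) + 412778 = 560 + 412778 = 413338$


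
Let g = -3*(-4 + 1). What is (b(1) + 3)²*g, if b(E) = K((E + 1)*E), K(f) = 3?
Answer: 324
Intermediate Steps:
b(E) = 3
g = 9 (g = -3*(-3) = 9)
(b(1) + 3)²*g = (3 + 3)²*9 = 6²*9 = 36*9 = 324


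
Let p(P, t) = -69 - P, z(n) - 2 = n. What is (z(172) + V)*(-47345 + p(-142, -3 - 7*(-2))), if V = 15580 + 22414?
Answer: -1804277696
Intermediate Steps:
z(n) = 2 + n
V = 37994
(z(172) + V)*(-47345 + p(-142, -3 - 7*(-2))) = ((2 + 172) + 37994)*(-47345 + (-69 - 1*(-142))) = (174 + 37994)*(-47345 + (-69 + 142)) = 38168*(-47345 + 73) = 38168*(-47272) = -1804277696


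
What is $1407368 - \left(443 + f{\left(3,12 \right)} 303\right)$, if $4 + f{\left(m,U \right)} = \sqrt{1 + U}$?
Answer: $1408137 - 303 \sqrt{13} \approx 1.407 \cdot 10^{6}$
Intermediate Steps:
$f{\left(m,U \right)} = -4 + \sqrt{1 + U}$
$1407368 - \left(443 + f{\left(3,12 \right)} 303\right) = 1407368 - \left(443 + \left(-4 + \sqrt{1 + 12}\right) 303\right) = 1407368 - \left(443 + \left(-4 + \sqrt{13}\right) 303\right) = 1407368 - \left(443 - \left(1212 - 303 \sqrt{13}\right)\right) = 1407368 - \left(-769 + 303 \sqrt{13}\right) = 1407368 + \left(769 - 303 \sqrt{13}\right) = 1408137 - 303 \sqrt{13}$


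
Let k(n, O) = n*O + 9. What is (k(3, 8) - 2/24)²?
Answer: 156025/144 ≈ 1083.5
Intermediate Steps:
k(n, O) = 9 + O*n (k(n, O) = O*n + 9 = 9 + O*n)
(k(3, 8) - 2/24)² = ((9 + 8*3) - 2/24)² = ((9 + 24) - 2*1/24)² = (33 - 1/12)² = (395/12)² = 156025/144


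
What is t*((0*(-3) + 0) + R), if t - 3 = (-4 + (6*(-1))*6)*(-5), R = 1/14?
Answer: 29/2 ≈ 14.500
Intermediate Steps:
R = 1/14 ≈ 0.071429
t = 203 (t = 3 + (-4 + (6*(-1))*6)*(-5) = 3 + (-4 - 6*6)*(-5) = 3 + (-4 - 36)*(-5) = 3 - 40*(-5) = 3 + 200 = 203)
t*((0*(-3) + 0) + R) = 203*((0*(-3) + 0) + 1/14) = 203*((0 + 0) + 1/14) = 203*(0 + 1/14) = 203*(1/14) = 29/2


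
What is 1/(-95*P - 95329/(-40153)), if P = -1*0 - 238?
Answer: 40153/907954659 ≈ 4.4224e-5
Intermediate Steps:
P = -238 (P = 0 - 238 = -238)
1/(-95*P - 95329/(-40153)) = 1/(-95*(-238) - 95329/(-40153)) = 1/(22610 - 95329*(-1/40153)) = 1/(22610 + 95329/40153) = 1/(907954659/40153) = 40153/907954659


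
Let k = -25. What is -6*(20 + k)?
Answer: 30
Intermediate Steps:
-6*(20 + k) = -6*(20 - 25) = -6*(-5) = 30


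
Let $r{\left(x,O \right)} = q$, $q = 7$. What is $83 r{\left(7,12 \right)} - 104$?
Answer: $477$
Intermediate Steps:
$r{\left(x,O \right)} = 7$
$83 r{\left(7,12 \right)} - 104 = 83 \cdot 7 - 104 = 581 - 104 = 477$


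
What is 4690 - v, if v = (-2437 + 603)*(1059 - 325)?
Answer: 1350846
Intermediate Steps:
v = -1346156 (v = -1834*734 = -1346156)
4690 - v = 4690 - 1*(-1346156) = 4690 + 1346156 = 1350846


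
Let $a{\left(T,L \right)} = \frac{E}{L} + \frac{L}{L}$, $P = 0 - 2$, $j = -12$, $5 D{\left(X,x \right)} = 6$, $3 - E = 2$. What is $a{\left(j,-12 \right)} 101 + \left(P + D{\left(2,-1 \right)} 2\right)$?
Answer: $\frac{5579}{60} \approx 92.983$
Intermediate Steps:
$E = 1$ ($E = 3 - 2 = 1$)
$D{\left(X,x \right)} = \frac{6}{5}$ ($D{\left(X,x \right)} = \frac{1}{5} \cdot 6 = \frac{6}{5}$)
$P = -2$
$a{\left(T,L \right)} = 1 + \frac{1}{L}$ ($a{\left(T,L \right)} = 1 \frac{1}{L} + \frac{L}{L} = \frac{1}{L} + 1 = 1 + \frac{1}{L}$)
$a{\left(j,-12 \right)} 101 + \left(P + D{\left(2,-1 \right)} 2\right) = \frac{1 - 12}{-12} \cdot 101 + \left(-2 + \frac{6}{5} \cdot 2\right) = \left(- \frac{1}{12}\right) \left(-11\right) 101 + \left(-2 + \frac{12}{5}\right) = \frac{11}{12} \cdot 101 + \frac{2}{5} = \frac{1111}{12} + \frac{2}{5} = \frac{5579}{60}$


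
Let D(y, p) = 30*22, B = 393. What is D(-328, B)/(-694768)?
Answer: -165/173692 ≈ -0.00094996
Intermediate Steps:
D(y, p) = 660
D(-328, B)/(-694768) = 660/(-694768) = 660*(-1/694768) = -165/173692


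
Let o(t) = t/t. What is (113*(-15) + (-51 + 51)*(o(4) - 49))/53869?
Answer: -1695/53869 ≈ -0.031465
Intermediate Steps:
o(t) = 1
(113*(-15) + (-51 + 51)*(o(4) - 49))/53869 = (113*(-15) + (-51 + 51)*(1 - 49))/53869 = (-1695 + 0*(-48))*(1/53869) = (-1695 + 0)*(1/53869) = -1695*1/53869 = -1695/53869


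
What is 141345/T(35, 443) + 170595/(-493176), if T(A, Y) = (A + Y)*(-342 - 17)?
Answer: -16497067485/14104997992 ≈ -1.1696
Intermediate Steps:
T(A, Y) = -359*A - 359*Y (T(A, Y) = (A + Y)*(-359) = -359*A - 359*Y)
141345/T(35, 443) + 170595/(-493176) = 141345/(-359*35 - 359*443) + 170595/(-493176) = 141345/(-12565 - 159037) + 170595*(-1/493176) = 141345/(-171602) - 56865/164392 = 141345*(-1/171602) - 56865/164392 = -141345/171602 - 56865/164392 = -16497067485/14104997992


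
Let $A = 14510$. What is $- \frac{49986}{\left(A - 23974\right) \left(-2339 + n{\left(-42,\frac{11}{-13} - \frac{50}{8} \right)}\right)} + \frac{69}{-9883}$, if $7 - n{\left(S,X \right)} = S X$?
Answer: $- \frac{1105734417}{122997314986} \approx -0.0089899$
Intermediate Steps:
$n{\left(S,X \right)} = 7 - S X$
$- \frac{49986}{\left(A - 23974\right) \left(-2339 + n{\left(-42,\frac{11}{-13} - \frac{50}{8} \right)}\right)} + \frac{69}{-9883} = - \frac{49986}{\left(14510 - 23974\right) \left(-2339 + \left(7 - - 42 \left(\frac{11}{-13} - \frac{50}{8}\right)\right)\right)} + \frac{69}{-9883} = - \frac{49986}{\left(-9464\right) \left(-2339 + \left(7 - - 42 \left(11 \left(- \frac{1}{13}\right) - \frac{25}{4}\right)\right)\right)} + 69 \left(- \frac{1}{9883}\right) = - \frac{49986}{\left(-9464\right) \left(-2339 + \left(7 - - 42 \left(- \frac{11}{13} - \frac{25}{4}\right)\right)\right)} - \frac{69}{9883} = - \frac{49986}{\left(-9464\right) \left(-2339 + \left(7 - \left(-42\right) \left(- \frac{369}{52}\right)\right)\right)} - \frac{69}{9883} = - \frac{49986}{\left(-9464\right) \left(-2339 + \left(7 - \frac{7749}{26}\right)\right)} - \frac{69}{9883} = - \frac{49986}{\left(-9464\right) \left(-2339 - \frac{7567}{26}\right)} - \frac{69}{9883} = - \frac{49986}{\left(-9464\right) \left(- \frac{68381}{26}\right)} - \frac{69}{9883} = - \frac{49986}{24890684} - \frac{69}{9883} = \left(-49986\right) \frac{1}{24890684} - \frac{69}{9883} = - \frac{24993}{12445342} - \frac{69}{9883} = - \frac{1105734417}{122997314986}$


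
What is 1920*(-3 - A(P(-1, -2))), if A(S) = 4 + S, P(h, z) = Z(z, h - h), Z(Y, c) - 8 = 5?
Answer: -38400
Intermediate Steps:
Z(Y, c) = 13 (Z(Y, c) = 8 + 5 = 13)
P(h, z) = 13
1920*(-3 - A(P(-1, -2))) = 1920*(-3 - (4 + 13)) = 1920*(-3 - 1*17) = 1920*(-3 - 17) = 1920*(-20) = -38400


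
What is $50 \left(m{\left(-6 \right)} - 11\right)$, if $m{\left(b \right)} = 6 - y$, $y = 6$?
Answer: $-550$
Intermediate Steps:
$m{\left(b \right)} = 0$ ($m{\left(b \right)} = 6 - 6 = 0$)
$50 \left(m{\left(-6 \right)} - 11\right) = 50 \left(0 - 11\right) = 50 \left(-11\right) = -550$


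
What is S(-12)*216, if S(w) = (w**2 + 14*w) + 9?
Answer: -3240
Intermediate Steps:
S(w) = 9 + w**2 + 14*w
S(-12)*216 = (9 + (-12)**2 + 14*(-12))*216 = (9 + 144 - 168)*216 = -15*216 = -3240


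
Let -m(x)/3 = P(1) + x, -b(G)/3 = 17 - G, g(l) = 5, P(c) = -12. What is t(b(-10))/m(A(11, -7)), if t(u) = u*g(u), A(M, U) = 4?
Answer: -135/8 ≈ -16.875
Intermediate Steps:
b(G) = -51 + 3*G (b(G) = -3*(17 - G) = -51 + 3*G)
m(x) = 36 - 3*x (m(x) = -3*(-12 + x) = 36 - 3*x)
t(u) = 5*u (t(u) = u*5 = 5*u)
t(b(-10))/m(A(11, -7)) = (5*(-51 + 3*(-10)))/(36 - 3*4) = (5*(-51 - 30))/(36 - 12) = (5*(-81))/24 = -405*1/24 = -135/8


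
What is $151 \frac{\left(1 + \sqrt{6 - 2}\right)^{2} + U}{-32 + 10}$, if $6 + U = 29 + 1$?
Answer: $- \frac{453}{2} \approx -226.5$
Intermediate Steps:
$U = 24$ ($U = -6 + \left(29 + 1\right) = -6 + 30 = 24$)
$151 \frac{\left(1 + \sqrt{6 - 2}\right)^{2} + U}{-32 + 10} = 151 \frac{\left(1 + \sqrt{6 - 2}\right)^{2} + 24}{-32 + 10} = 151 \frac{\left(1 + \sqrt{4}\right)^{2} + 24}{-22} = 151 \left(\left(1 + 2\right)^{2} + 24\right) \left(- \frac{1}{22}\right) = 151 \left(3^{2} + 24\right) \left(- \frac{1}{22}\right) = 151 \left(9 + 24\right) \left(- \frac{1}{22}\right) = 151 \cdot 33 \left(- \frac{1}{22}\right) = 151 \left(- \frac{3}{2}\right) = - \frac{453}{2}$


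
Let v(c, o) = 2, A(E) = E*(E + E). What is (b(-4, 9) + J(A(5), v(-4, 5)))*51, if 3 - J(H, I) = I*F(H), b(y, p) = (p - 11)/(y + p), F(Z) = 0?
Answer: 663/5 ≈ 132.60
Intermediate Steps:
b(y, p) = (-11 + p)/(p + y)
A(E) = 2*E² (A(E) = E*(2*E) = 2*E²)
J(H, I) = 3 (J(H, I) = 3 - I*0 = 3 - 1*0 = 3 + 0 = 3)
(b(-4, 9) + J(A(5), v(-4, 5)))*51 = ((-11 + 9)/(9 - 4) + 3)*51 = (-2/5 + 3)*51 = ((⅕)*(-2) + 3)*51 = (-⅖ + 3)*51 = (13/5)*51 = 663/5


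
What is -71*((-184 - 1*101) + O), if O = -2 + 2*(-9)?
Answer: 21655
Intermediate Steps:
O = -20 (O = -2 - 18 = -20)
-71*((-184 - 1*101) + O) = -71*((-184 - 1*101) - 20) = -71*((-184 - 101) - 20) = -71*(-285 - 20) = -71*(-305) = 21655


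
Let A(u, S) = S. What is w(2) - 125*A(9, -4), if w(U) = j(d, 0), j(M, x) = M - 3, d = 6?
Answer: 503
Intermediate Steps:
j(M, x) = -3 + M
w(U) = 3 (w(U) = -3 + 6 = 3)
w(2) - 125*A(9, -4) = 3 - 125*(-4) = 3 + 500 = 503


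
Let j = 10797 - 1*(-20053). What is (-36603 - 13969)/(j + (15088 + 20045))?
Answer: -50572/65983 ≈ -0.76644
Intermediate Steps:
j = 30850 (j = 10797 + 20053 = 30850)
(-36603 - 13969)/(j + (15088 + 20045)) = (-36603 - 13969)/(30850 + (15088 + 20045)) = -50572/(30850 + 35133) = -50572/65983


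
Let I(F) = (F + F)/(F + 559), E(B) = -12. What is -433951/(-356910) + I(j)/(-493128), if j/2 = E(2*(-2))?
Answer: 318018000281/261558995130 ≈ 1.2159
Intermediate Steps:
j = -24 (j = 2*(-12) = -24)
I(F) = 2*F/(559 + F) (I(F) = (2*F)/(559 + F) = 2*F/(559 + F))
-433951/(-356910) + I(j)/(-493128) = -433951/(-356910) + (2*(-24)/(559 - 24))/(-493128) = -433951*(-1/356910) + (2*(-24)/535)*(-1/493128) = 433951/356910 + (2*(-24)*(1/535))*(-1/493128) = 433951/356910 - 48/535*(-1/493128) = 433951/356910 + 2/10992645 = 318018000281/261558995130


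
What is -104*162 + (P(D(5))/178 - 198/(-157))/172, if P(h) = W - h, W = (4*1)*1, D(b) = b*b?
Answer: -80983451829/4806712 ≈ -16848.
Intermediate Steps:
D(b) = b²
W = 4 (W = 4*1 = 4)
P(h) = 4 - h
-104*162 + (P(D(5))/178 - 198/(-157))/172 = -104*162 + ((4 - 1*5²)/178 - 198/(-157))/172 = -16848 + ((4 - 1*25)*(1/178) - 198*(-1/157))*(1/172) = -16848 + ((4 - 25)*(1/178) + 198/157)*(1/172) = -16848 + (-21*1/178 + 198/157)*(1/172) = -16848 + (-21/178 + 198/157)*(1/172) = -16848 + (31947/27946)*(1/172) = -16848 + 31947/4806712 = -80983451829/4806712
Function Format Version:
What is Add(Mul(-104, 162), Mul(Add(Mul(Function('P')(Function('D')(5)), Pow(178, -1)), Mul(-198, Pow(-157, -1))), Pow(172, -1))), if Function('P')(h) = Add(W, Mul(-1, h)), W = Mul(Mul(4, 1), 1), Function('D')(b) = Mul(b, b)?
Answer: Rational(-80983451829, 4806712) ≈ -16848.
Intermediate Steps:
Function('D')(b) = Pow(b, 2)
W = 4 (W = Mul(4, 1) = 4)
Function('P')(h) = Add(4, Mul(-1, h))
Add(Mul(-104, 162), Mul(Add(Mul(Function('P')(Function('D')(5)), Pow(178, -1)), Mul(-198, Pow(-157, -1))), Pow(172, -1))) = Add(Mul(-104, 162), Mul(Add(Mul(Add(4, Mul(-1, Pow(5, 2))), Pow(178, -1)), Mul(-198, Pow(-157, -1))), Pow(172, -1))) = Add(-16848, Mul(Add(Mul(Add(4, Mul(-1, 25)), Rational(1, 178)), Mul(-198, Rational(-1, 157))), Rational(1, 172))) = Add(-16848, Mul(Add(Mul(Add(4, -25), Rational(1, 178)), Rational(198, 157)), Rational(1, 172))) = Add(-16848, Mul(Add(Mul(-21, Rational(1, 178)), Rational(198, 157)), Rational(1, 172))) = Add(-16848, Mul(Add(Rational(-21, 178), Rational(198, 157)), Rational(1, 172))) = Add(-16848, Mul(Rational(31947, 27946), Rational(1, 172))) = Add(-16848, Rational(31947, 4806712)) = Rational(-80983451829, 4806712)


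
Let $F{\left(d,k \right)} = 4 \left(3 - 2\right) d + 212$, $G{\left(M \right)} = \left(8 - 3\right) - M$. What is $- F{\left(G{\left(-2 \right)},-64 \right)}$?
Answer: $-240$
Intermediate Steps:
$G{\left(M \right)} = 5 - M$
$F{\left(d,k \right)} = 212 + 4 d$ ($F{\left(d,k \right)} = 4 \cdot 1 d + 212 = 4 d + 212 = 212 + 4 d$)
$- F{\left(G{\left(-2 \right)},-64 \right)} = - (212 + 4 \left(5 - -2\right)) = - (212 + 4 \left(5 + 2\right)) = - (212 + 4 \cdot 7) = - (212 + 28) = \left(-1\right) 240 = -240$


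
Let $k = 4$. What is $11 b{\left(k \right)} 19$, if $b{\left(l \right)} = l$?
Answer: $836$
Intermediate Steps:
$11 b{\left(k \right)} 19 = 11 \cdot 4 \cdot 19 = 44 \cdot 19 = 836$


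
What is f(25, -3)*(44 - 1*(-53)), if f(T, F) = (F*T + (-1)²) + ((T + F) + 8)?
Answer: -4268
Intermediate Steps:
f(T, F) = 9 + F + T + F*T (f(T, F) = (F*T + 1) + ((F + T) + 8) = (1 + F*T) + (8 + F + T) = 9 + F + T + F*T)
f(25, -3)*(44 - 1*(-53)) = (9 - 3 + 25 - 3*25)*(44 - 1*(-53)) = (9 - 3 + 25 - 75)*(44 + 53) = -44*97 = -4268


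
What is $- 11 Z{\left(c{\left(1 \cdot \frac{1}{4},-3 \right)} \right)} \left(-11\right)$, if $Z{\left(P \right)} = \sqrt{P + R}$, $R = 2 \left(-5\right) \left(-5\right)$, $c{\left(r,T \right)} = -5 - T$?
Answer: $484 \sqrt{3} \approx 838.31$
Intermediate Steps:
$R = 50$ ($R = \left(-10\right) \left(-5\right) = 50$)
$Z{\left(P \right)} = \sqrt{50 + P}$ ($Z{\left(P \right)} = \sqrt{P + 50} = \sqrt{50 + P}$)
$- 11 Z{\left(c{\left(1 \cdot \frac{1}{4},-3 \right)} \right)} \left(-11\right) = - 11 \sqrt{50 - 2} \left(-11\right) = - 11 \sqrt{48} \left(-11\right) = - 11 \cdot 4 \sqrt{3} \left(-11\right) = - 44 \sqrt{3} \left(-11\right) = 484 \sqrt{3}$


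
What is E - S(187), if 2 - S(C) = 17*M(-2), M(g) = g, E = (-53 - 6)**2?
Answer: 3445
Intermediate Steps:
E = 3481 (E = (-59)**2 = 3481)
S(C) = 36 (S(C) = 2 - 17*(-2) = 2 - 1*(-34) = 2 + 34 = 36)
E - S(187) = 3481 - 1*36 = 3481 - 36 = 3445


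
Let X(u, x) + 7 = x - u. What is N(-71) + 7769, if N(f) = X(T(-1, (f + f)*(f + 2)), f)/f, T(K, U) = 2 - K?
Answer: 551680/71 ≈ 7770.1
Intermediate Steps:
X(u, x) = -7 + x - u (X(u, x) = -7 + (x - u) = -7 + x - u)
N(f) = (-10 + f)/f (N(f) = (-7 + f - (2 - 1*(-1)))/f = (-7 + f - (2 + 1))/f = (-7 + f - 1*3)/f = (-7 + f - 3)/f = (-10 + f)/f)
N(-71) + 7769 = (-10 - 71)/(-71) + 7769 = -1/71*(-81) + 7769 = 81/71 + 7769 = 551680/71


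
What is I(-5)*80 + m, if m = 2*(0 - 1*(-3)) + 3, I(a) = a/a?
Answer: 89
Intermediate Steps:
I(a) = 1
m = 9 (m = 2*(0 + 3) + 3 = 2*3 + 3 = 6 + 3 = 9)
I(-5)*80 + m = 1*80 + 9 = 80 + 9 = 89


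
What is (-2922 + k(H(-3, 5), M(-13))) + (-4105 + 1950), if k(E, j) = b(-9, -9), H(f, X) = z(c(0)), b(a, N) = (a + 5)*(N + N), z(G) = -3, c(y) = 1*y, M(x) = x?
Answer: -5005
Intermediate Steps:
c(y) = y
b(a, N) = 2*N*(5 + a) (b(a, N) = (5 + a)*(2*N) = 2*N*(5 + a))
H(f, X) = -3
k(E, j) = 72 (k(E, j) = 2*(-9)*(5 - 9) = 2*(-9)*(-4) = 72)
(-2922 + k(H(-3, 5), M(-13))) + (-4105 + 1950) = (-2922 + 72) + (-4105 + 1950) = -2850 - 2155 = -5005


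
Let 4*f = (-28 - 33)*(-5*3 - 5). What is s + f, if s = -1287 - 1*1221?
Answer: -2203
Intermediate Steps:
f = 305 (f = ((-28 - 33)*(-5*3 - 5))/4 = (-61*(-15 - 5))/4 = (-61*(-20))/4 = (¼)*1220 = 305)
s = -2508 (s = -1287 - 1221 = -2508)
s + f = -2508 + 305 = -2203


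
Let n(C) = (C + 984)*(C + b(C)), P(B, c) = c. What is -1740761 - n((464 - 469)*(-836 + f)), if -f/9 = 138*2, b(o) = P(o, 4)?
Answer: -293705497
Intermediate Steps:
b(o) = 4
f = -2484 (f = -1242*2 = -9*276 = -2484)
n(C) = (4 + C)*(984 + C) (n(C) = (C + 984)*(C + 4) = (984 + C)*(4 + C) = (4 + C)*(984 + C))
-1740761 - n((464 - 469)*(-836 + f)) = -1740761 - (3936 + ((464 - 469)*(-836 - 2484))**2 + 988*((464 - 469)*(-836 - 2484))) = -1740761 - (3936 + (-5*(-3320))**2 + 988*(-5*(-3320))) = -1740761 - (3936 + 16600**2 + 988*16600) = -1740761 - (3936 + 275560000 + 16400800) = -1740761 - 1*291964736 = -1740761 - 291964736 = -293705497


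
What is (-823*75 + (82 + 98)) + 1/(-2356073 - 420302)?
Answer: -170871999376/2776375 ≈ -61545.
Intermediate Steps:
(-823*75 + (82 + 98)) + 1/(-2356073 - 420302) = (-61725 + 180) + 1/(-2776375) = -61545 - 1/2776375 = -170871999376/2776375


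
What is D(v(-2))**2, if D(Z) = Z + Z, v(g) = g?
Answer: 16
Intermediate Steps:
D(Z) = 2*Z
D(v(-2))**2 = (2*(-2))**2 = (-4)**2 = 16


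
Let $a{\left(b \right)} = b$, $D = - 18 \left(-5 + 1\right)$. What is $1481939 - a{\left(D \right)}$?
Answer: $1481867$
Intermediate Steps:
$D = 72$ ($D = \left(-18\right) \left(-4\right) = 72$)
$1481939 - a{\left(D \right)} = 1481939 - 72 = 1481867$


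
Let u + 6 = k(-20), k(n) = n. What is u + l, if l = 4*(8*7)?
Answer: 198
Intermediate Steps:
l = 224 (l = 4*56 = 224)
u = -26 (u = -6 - 20 = -26)
u + l = -26 + 224 = 198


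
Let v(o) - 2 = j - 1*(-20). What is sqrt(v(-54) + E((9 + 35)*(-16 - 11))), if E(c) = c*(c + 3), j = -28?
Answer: sqrt(1407774) ≈ 1186.5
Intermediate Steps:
v(o) = -6 (v(o) = 2 + (-28 - 1*(-20)) = 2 + (-28 + 20) = 2 - 8 = -6)
E(c) = c*(3 + c)
sqrt(v(-54) + E((9 + 35)*(-16 - 11))) = sqrt(-6 + ((9 + 35)*(-16 - 11))*(3 + (9 + 35)*(-16 - 11))) = sqrt(-6 + (44*(-27))*(3 + 44*(-27))) = sqrt(-6 - 1188*(3 - 1188)) = sqrt(-6 - 1188*(-1185)) = sqrt(-6 + 1407780) = sqrt(1407774)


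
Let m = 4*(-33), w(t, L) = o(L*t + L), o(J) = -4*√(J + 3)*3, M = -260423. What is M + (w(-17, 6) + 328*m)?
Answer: -303719 - 12*I*√93 ≈ -3.0372e+5 - 115.72*I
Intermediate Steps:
o(J) = -12*√(3 + J) (o(J) = -4*√(3 + J)*3 = -12*√(3 + J))
w(t, L) = -12*√(3 + L + L*t) (w(t, L) = -12*√(3 + (L*t + L)) = -12*√(3 + (L + L*t)) = -12*√(3 + L + L*t))
m = -132
M + (w(-17, 6) + 328*m) = -260423 + (-12*√(3 + 6*(1 - 17)) + 328*(-132)) = -260423 + (-12*√(3 + 6*(-16)) - 43296) = -260423 + (-12*√(3 - 96) - 43296) = -260423 + (-12*I*√93 - 43296) = -260423 + (-43296 - 12*I*√93) = -303719 - 12*I*√93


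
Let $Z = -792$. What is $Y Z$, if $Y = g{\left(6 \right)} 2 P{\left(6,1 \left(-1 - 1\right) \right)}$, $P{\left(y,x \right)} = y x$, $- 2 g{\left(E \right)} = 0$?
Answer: $0$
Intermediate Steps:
$g{\left(E \right)} = 0$ ($g{\left(E \right)} = \left(- \frac{1}{2}\right) 0 = 0$)
$P{\left(y,x \right)} = x y$
$Y = 0$ ($Y = 0 \cdot 2 \cdot 1 \left(-1 - 1\right) 6 = 0 \cdot 1 \left(-2\right) 6 = 0 \left(\left(-2\right) 6\right) = 0 \left(-12\right) = 0$)
$Y Z = 0 \left(-792\right) = 0$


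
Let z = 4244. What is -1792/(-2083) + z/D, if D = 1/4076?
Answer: 36032868944/2083 ≈ 1.7299e+7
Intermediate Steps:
D = 1/4076 ≈ 0.00024534
-1792/(-2083) + z/D = -1792/(-2083) + 4244/(1/4076) = -1792*(-1/2083) + 4244*4076 = 1792/2083 + 17298544 = 36032868944/2083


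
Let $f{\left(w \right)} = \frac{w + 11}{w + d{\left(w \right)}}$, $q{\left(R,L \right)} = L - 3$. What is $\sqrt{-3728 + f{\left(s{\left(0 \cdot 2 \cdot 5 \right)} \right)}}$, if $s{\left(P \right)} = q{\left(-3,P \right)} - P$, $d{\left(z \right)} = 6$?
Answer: $\frac{2 i \sqrt{8382}}{3} \approx 61.036 i$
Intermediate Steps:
$q{\left(R,L \right)} = -3 + L$
$s{\left(P \right)} = -3$ ($s{\left(P \right)} = \left(-3 + P\right) - P = -3$)
$f{\left(w \right)} = \frac{11 + w}{6 + w}$ ($f{\left(w \right)} = \frac{w + 11}{w + 6} = \frac{11 + w}{6 + w}$)
$\sqrt{-3728 + f{\left(s{\left(0 \cdot 2 \cdot 5 \right)} \right)}} = \sqrt{-3728 + \frac{11 - 3}{6 - 3}} = \sqrt{-3728 + \frac{1}{3} \cdot 8} = \sqrt{-3728 + \frac{8}{3}} = \sqrt{- \frac{11176}{3}} = \frac{2 i \sqrt{8382}}{3}$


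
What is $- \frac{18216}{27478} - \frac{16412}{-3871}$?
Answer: $\frac{17293400}{4834879} \approx 3.5768$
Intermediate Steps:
$- \frac{18216}{27478} - \frac{16412}{-3871} = \left(-18216\right) \frac{1}{27478} - - \frac{16412}{3871} = - \frac{828}{1249} + \frac{16412}{3871} = \frac{17293400}{4834879}$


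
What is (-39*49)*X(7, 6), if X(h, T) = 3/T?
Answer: -1911/2 ≈ -955.50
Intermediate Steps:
(-39*49)*X(7, 6) = (-39*49)*(3/6) = -5733/6 = -1911*1/2 = -1911/2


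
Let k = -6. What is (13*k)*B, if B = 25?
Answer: -1950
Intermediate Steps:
(13*k)*B = (13*(-6))*25 = -78*25 = -1950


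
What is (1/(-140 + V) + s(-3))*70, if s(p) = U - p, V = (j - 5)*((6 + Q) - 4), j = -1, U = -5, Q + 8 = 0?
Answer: -7315/52 ≈ -140.67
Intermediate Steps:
Q = -8 (Q = -8 + 0 = -8)
V = 36 (V = (-1 - 5)*((6 - 8) - 4) = -6*(-2 - 4) = -6*(-6) = 36)
s(p) = -5 - p
(1/(-140 + V) + s(-3))*70 = (1/(-140 + 36) + (-5 - 1*(-3)))*70 = (1/(-104) + (-5 + 3))*70 = (-1/104 - 2)*70 = -209/104*70 = -7315/52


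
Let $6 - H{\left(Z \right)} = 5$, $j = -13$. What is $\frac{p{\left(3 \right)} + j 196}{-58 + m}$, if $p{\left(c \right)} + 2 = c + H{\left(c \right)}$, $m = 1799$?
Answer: $- \frac{2546}{1741} \approx -1.4624$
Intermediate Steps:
$H{\left(Z \right)} = 1$ ($H{\left(Z \right)} = 6 - 5 = 1$)
$p{\left(c \right)} = -1 + c$ ($p{\left(c \right)} = -2 + \left(c + 1\right) = -2 + \left(1 + c\right) = -1 + c$)
$\frac{p{\left(3 \right)} + j 196}{-58 + m} = \frac{\left(-1 + 3\right) - 2548}{-58 + 1799} = \frac{2 - 2548}{1741} = \left(-2546\right) \frac{1}{1741} = - \frac{2546}{1741}$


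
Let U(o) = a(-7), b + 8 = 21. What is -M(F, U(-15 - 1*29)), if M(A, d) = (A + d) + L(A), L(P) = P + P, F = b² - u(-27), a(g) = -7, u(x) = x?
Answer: -581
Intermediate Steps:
b = 13 (b = -8 + 21 = 13)
U(o) = -7
F = 196 (F = 13² - 1*(-27) = 169 + 27 = 196)
L(P) = 2*P
M(A, d) = d + 3*A (M(A, d) = (A + d) + 2*A = d + 3*A)
-M(F, U(-15 - 1*29)) = -(-7 + 3*196) = -(-7 + 588) = -1*581 = -581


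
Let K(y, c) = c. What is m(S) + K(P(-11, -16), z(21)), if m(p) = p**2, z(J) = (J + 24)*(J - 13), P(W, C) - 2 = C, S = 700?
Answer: 490360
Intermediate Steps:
P(W, C) = 2 + C
z(J) = (-13 + J)*(24 + J) (z(J) = (24 + J)*(-13 + J) = (-13 + J)*(24 + J))
m(S) + K(P(-11, -16), z(21)) = 700**2 + (-312 + 21**2 + 11*21) = 490000 + (-312 + 441 + 231) = 490000 + 360 = 490360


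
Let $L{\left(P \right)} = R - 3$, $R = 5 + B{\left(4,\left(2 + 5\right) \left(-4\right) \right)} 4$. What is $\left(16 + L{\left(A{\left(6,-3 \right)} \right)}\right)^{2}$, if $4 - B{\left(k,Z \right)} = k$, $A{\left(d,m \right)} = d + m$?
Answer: $324$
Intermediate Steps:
$B{\left(k,Z \right)} = 4 - k$
$R = 5$ ($R = 5 + \left(4 - 4\right) 4 = 5 + 0 \cdot 4 = 5 + 0 = 5$)
$L{\left(P \right)} = 2$ ($L{\left(P \right)} = 5 - 3 = 2$)
$\left(16 + L{\left(A{\left(6,-3 \right)} \right)}\right)^{2} = \left(16 + 2\right)^{2} = 18^{2} = 324$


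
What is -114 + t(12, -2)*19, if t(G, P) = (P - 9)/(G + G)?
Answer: -2945/24 ≈ -122.71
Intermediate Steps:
t(G, P) = (-9 + P)/(2*G) (t(G, P) = (-9 + P)/((2*G)) = (-9 + P)*(1/(2*G)) = (-9 + P)/(2*G))
-114 + t(12, -2)*19 = -114 + ((½)*(-9 - 2)/12)*19 = -114 + ((½)*(1/12)*(-11))*19 = -114 - 11/24*19 = -114 - 209/24 = -2945/24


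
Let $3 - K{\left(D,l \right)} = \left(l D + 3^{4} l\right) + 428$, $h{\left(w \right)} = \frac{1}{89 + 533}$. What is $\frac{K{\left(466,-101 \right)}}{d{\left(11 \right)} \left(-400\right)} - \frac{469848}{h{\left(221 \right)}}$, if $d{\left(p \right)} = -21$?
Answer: $- \frac{409143629263}{1400} \approx -2.9225 \cdot 10^{8}$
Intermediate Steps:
$h{\left(w \right)} = \frac{1}{622}$
$K{\left(D,l \right)} = -425 - 81 l - D l$ ($K{\left(D,l \right)} = 3 - \left(\left(l D + 3^{4} l\right) + 428\right) = 3 - \left(\left(D l + 81 l\right) + 428\right) = 3 - \left(\left(81 l + D l\right) + 428\right) = 3 - \left(428 + 81 l + D l\right) = -425 - 81 l - D l$)
$\frac{K{\left(466,-101 \right)}}{d{\left(11 \right)} \left(-400\right)} - \frac{469848}{h{\left(221 \right)}} = \frac{-425 - -8181 - 466 \left(-101\right)}{\left(-21\right) \left(-400\right)} - 469848 \frac{1}{\frac{1}{622}} = \frac{-425 + 8181 + 47066}{8400} - 292245456 = 54822 \cdot \frac{1}{8400} - 292245456 = \frac{9137}{1400} - 292245456 = - \frac{409143629263}{1400}$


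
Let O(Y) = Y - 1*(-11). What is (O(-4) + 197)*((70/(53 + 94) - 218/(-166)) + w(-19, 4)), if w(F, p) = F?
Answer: -2039864/581 ≈ -3511.0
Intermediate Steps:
O(Y) = 11 + Y (O(Y) = Y + 11 = 11 + Y)
(O(-4) + 197)*((70/(53 + 94) - 218/(-166)) + w(-19, 4)) = ((11 - 4) + 197)*((70/(53 + 94) - 218/(-166)) - 19) = (7 + 197)*((70/147 - 218*(-1/166)) - 19) = 204*((70*(1/147) + 109/83) - 19) = 204*((10/21 + 109/83) - 19) = 204*(3119/1743 - 19) = 204*(-29998/1743) = -2039864/581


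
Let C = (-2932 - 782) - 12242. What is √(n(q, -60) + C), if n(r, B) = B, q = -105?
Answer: 4*I*√1001 ≈ 126.55*I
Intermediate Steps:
C = -15956 (C = -3714 - 12242 = -15956)
√(n(q, -60) + C) = √(-60 - 15956) = √(-16016) = 4*I*√1001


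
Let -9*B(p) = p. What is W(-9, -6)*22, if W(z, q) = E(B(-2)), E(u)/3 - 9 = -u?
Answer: 1738/3 ≈ 579.33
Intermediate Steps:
B(p) = -p/9
E(u) = 27 - 3*u (E(u) = 27 + 3*(-u) = 27 - 3*u)
W(z, q) = 79/3 (W(z, q) = 27 - (-1)*(-2)/3 = 27 - 3*2/9 = 27 - 2/3 = 79/3)
W(-9, -6)*22 = (79/3)*22 = 1738/3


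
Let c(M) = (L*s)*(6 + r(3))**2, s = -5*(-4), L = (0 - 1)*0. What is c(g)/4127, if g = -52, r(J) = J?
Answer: 0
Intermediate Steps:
L = 0 (L = -1*0 = 0)
s = 20
c(M) = 0 (c(M) = (0*20)*(6 + 3)**2 = 0*9**2 = 0*81 = 0)
c(g)/4127 = 0/4127 = 0*(1/4127) = 0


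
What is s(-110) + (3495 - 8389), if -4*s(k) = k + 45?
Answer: -19511/4 ≈ -4877.8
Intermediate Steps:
s(k) = -45/4 - k/4 (s(k) = -(k + 45)/4 = -(45 + k)/4 = -45/4 - k/4)
s(-110) + (3495 - 8389) = (-45/4 - ¼*(-110)) + (3495 - 8389) = (-45/4 + 55/2) - 4894 = 65/4 - 4894 = -19511/4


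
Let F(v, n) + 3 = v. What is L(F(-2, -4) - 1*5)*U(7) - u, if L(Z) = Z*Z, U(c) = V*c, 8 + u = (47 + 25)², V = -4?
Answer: -7976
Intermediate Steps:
F(v, n) = -3 + v
u = 5176 (u = -8 + (47 + 25)² = -8 + 72² = -8 + 5184 = 5176)
U(c) = -4*c
L(Z) = Z²
L(F(-2, -4) - 1*5)*U(7) - u = ((-3 - 2) - 1*5)²*(-4*7) - 1*5176 = (-5 - 5)²*(-28) - 5176 = (-10)²*(-28) - 5176 = 100*(-28) - 5176 = -2800 - 5176 = -7976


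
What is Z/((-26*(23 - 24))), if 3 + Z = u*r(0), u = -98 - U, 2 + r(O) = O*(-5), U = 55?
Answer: 303/26 ≈ 11.654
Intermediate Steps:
r(O) = -2 - 5*O (r(O) = -2 + O*(-5) = -2 - 5*O)
u = -153 (u = -98 - 1*55 = -98 - 55 = -153)
Z = 303 (Z = -3 - 153*(-2 - 5*0) = -3 - 153*(-2 + 0) = -3 - 153*(-2) = -3 + 306 = 303)
Z/((-26*(23 - 24))) = 303/((-26*(23 - 24))) = 303/((-26*(-1))) = 303/26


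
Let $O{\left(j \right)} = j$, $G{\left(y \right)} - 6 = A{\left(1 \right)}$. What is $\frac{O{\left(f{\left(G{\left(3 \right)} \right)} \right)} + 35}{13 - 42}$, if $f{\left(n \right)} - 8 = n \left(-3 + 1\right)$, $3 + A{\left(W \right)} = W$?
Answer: $- \frac{35}{29} \approx -1.2069$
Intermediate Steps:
$A{\left(W \right)} = -3 + W$
$G{\left(y \right)} = 4$ ($G{\left(y \right)} = 6 + \left(-3 + 1\right) = 6 - 2 = 4$)
$f{\left(n \right)} = 8 - 2 n$ ($f{\left(n \right)} = 8 + n \left(-3 + 1\right) = 8 + n \left(-2\right) = 8 - 2 n$)
$\frac{O{\left(f{\left(G{\left(3 \right)} \right)} \right)} + 35}{13 - 42} = \frac{\left(8 - 8\right) + 35}{13 - 42} = \frac{\left(8 - 8\right) + 35}{-29} = - \frac{0 + 35}{29} = \left(- \frac{1}{29}\right) 35 = - \frac{35}{29}$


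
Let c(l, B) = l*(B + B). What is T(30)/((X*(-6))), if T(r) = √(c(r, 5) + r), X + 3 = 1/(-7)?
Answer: 7*√330/132 ≈ 0.96334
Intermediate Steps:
c(l, B) = 2*B*l (c(l, B) = l*(2*B) = 2*B*l)
X = -22/7 (X = -3 + 1/(-7) = -3 - ⅐ = -22/7 ≈ -3.1429)
T(r) = √11*√r (T(r) = √(2*5*r + r) = √(10*r + r) = √(11*r) = √11*√r)
T(30)/((X*(-6))) = (√11*√30)/((-22/7*(-6))) = √330/(132/7) = √330*(7/132) = 7*√330/132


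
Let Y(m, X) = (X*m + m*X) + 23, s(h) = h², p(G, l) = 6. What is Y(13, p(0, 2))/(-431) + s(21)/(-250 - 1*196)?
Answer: -269905/192226 ≈ -1.4041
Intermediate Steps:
Y(m, X) = 23 + 2*X*m (Y(m, X) = (X*m + X*m) + 23 = 2*X*m + 23 = 23 + 2*X*m)
Y(13, p(0, 2))/(-431) + s(21)/(-250 - 1*196) = (23 + 2*6*13)/(-431) + 21²/(-250 - 1*196) = (23 + 156)*(-1/431) + 441/(-250 - 196) = 179*(-1/431) + 441/(-446) = -179/431 + 441*(-1/446) = -179/431 - 441/446 = -269905/192226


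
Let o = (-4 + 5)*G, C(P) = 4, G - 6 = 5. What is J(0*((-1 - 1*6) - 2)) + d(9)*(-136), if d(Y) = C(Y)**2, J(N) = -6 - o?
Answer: -2193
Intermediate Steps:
G = 11 (G = 6 + 5 = 11)
o = 11 (o = (-4 + 5)*11 = 1*11 = 11)
J(N) = -17 (J(N) = -6 - 1*11 = -6 - 11 = -17)
d(Y) = 16 (d(Y) = 4**2 = 16)
J(0*((-1 - 1*6) - 2)) + d(9)*(-136) = -17 + 16*(-136) = -17 - 2176 = -2193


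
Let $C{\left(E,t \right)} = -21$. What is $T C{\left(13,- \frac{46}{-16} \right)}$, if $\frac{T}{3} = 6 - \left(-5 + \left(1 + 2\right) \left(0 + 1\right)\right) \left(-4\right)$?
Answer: $126$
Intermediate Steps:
$T = -6$ ($T = 3 \left(6 - \left(-5 + \left(1 + 2\right) \left(0 + 1\right)\right) \left(-4\right)\right) = 3 \left(6 - \left(-5 + 3 \cdot 1\right) \left(-4\right)\right) = 3 \left(6 - \left(-5 + 3\right) \left(-4\right)\right) = 3 \left(6 - \left(-2\right) \left(-4\right)\right) = 3 \left(6 - 8\right) = 3 \left(-2\right) = -6$)
$T C{\left(13,- \frac{46}{-16} \right)} = \left(-6\right) \left(-21\right) = 126$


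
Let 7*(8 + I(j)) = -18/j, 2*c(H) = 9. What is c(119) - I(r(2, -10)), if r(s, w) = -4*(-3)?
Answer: 89/7 ≈ 12.714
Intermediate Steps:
c(H) = 9/2 (c(H) = (½)*9 = 9/2)
r(s, w) = 12
I(j) = -8 - 18/(7*j) (I(j) = -8 + (-18/j)/7 = -8 - 18/(7*j))
c(119) - I(r(2, -10)) = 9/2 - (-8 - 18/7/12) = 9/2 - (-8 - 18/7*1/12) = 9/2 - (-8 - 3/14) = 9/2 - 1*(-115/14) = 9/2 + 115/14 = 89/7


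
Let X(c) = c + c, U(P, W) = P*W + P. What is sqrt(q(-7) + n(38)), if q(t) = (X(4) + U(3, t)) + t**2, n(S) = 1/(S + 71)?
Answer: 2*sqrt(115867)/109 ≈ 6.2457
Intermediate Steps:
U(P, W) = P + P*W
X(c) = 2*c
n(S) = 1/(71 + S)
q(t) = 11 + t**2 + 3*t (q(t) = (2*4 + 3*(1 + t)) + t**2 = (8 + (3 + 3*t)) + t**2 = (11 + 3*t) + t**2 = 11 + t**2 + 3*t)
sqrt(q(-7) + n(38)) = sqrt((11 + (-7)**2 + 3*(-7)) + 1/(71 + 38)) = sqrt((11 + 49 - 21) + 1/109) = sqrt(39 + 1/109) = sqrt(4252/109) = 2*sqrt(115867)/109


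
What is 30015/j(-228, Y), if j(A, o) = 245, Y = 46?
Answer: 6003/49 ≈ 122.51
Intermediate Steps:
30015/j(-228, Y) = 30015/245 = 30015*(1/245) = 6003/49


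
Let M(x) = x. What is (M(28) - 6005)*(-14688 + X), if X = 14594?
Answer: 561838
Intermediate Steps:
(M(28) - 6005)*(-14688 + X) = (28 - 6005)*(-14688 + 14594) = -5977*(-94) = 561838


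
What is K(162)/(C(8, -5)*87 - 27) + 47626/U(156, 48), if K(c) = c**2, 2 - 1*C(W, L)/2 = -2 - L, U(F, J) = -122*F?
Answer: -84841439/637572 ≈ -133.07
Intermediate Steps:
C(W, L) = 8 + 2*L (C(W, L) = 4 - 2*(-2 - L) = 4 + (4 + 2*L) = 8 + 2*L)
K(162)/(C(8, -5)*87 - 27) + 47626/U(156, 48) = 162**2/((8 + 2*(-5))*87 - 27) + 47626/((-122*156)) = 26244/((8 - 10)*87 - 27) + 47626/(-19032) = 26244/(-2*87 - 27) + 47626*(-1/19032) = 26244/(-174 - 27) - 23813/9516 = 26244/(-201) - 23813/9516 = 26244*(-1/201) - 23813/9516 = -8748/67 - 23813/9516 = -84841439/637572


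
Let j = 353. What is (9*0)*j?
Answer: 0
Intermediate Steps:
(9*0)*j = (9*0)*353 = 0*353 = 0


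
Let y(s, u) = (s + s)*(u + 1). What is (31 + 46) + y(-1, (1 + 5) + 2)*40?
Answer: -643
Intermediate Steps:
y(s, u) = 2*s*(1 + u) (y(s, u) = (2*s)*(1 + u) = 2*s*(1 + u))
(31 + 46) + y(-1, (1 + 5) + 2)*40 = (31 + 46) + (2*(-1)*(1 + ((1 + 5) + 2)))*40 = 77 + (2*(-1)*(1 + (6 + 2)))*40 = 77 + (2*(-1)*(1 + 8))*40 = 77 + (2*(-1)*9)*40 = 77 - 18*40 = 77 - 720 = -643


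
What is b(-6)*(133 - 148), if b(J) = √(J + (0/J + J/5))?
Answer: -18*I*√5 ≈ -40.249*I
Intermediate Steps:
b(J) = √30*√J/5 (b(J) = √(J + (0 + J*(⅕))) = √(J + (0 + J/5)) = √(J + J/5) = √(6*J/5) = √30*√J/5)
b(-6)*(133 - 148) = (√30*√(-6)/5)*(133 - 148) = (√30*(I*√6)/5)*(-15) = (6*I*√5/5)*(-15) = -18*I*√5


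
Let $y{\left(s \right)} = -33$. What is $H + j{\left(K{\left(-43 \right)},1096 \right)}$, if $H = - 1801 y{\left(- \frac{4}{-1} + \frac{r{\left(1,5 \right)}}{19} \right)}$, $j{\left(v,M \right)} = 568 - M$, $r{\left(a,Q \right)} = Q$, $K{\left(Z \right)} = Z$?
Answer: $58905$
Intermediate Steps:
$H = 59433$ ($H = \left(-1801\right) \left(-33\right) = 59433$)
$H + j{\left(K{\left(-43 \right)},1096 \right)} = 59433 + \left(568 - 1096\right) = 59433 - 528 = 58905$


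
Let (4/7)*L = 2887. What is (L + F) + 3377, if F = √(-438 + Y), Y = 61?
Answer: 33717/4 + I*√377 ≈ 8429.3 + 19.416*I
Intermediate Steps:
L = 20209/4 (L = (7/4)*2887 = 20209/4 ≈ 5052.3)
F = I*√377 (F = √(-438 + 61) = √(-377) = I*√377 ≈ 19.417*I)
(L + F) + 3377 = (20209/4 + I*√377) + 3377 = 33717/4 + I*√377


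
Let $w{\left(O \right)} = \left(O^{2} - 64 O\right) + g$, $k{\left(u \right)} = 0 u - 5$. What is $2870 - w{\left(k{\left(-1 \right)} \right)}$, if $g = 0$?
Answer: $2525$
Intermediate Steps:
$k{\left(u \right)} = -5$ ($k{\left(u \right)} = 0 - 5 = -5$)
$w{\left(O \right)} = O^{2} - 64 O$ ($w{\left(O \right)} = \left(O^{2} - 64 O\right) + 0 = O^{2} - 64 O$)
$2870 - w{\left(k{\left(-1 \right)} \right)} = 2870 - - 5 \left(-64 - 5\right) = 2870 - \left(-5\right) \left(-69\right) = 2870 - 345 = 2525$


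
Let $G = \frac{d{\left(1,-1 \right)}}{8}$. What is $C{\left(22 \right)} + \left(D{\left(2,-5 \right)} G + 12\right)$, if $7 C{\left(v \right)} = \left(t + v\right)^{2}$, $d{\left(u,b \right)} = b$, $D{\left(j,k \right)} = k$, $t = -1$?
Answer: $\frac{605}{8} \approx 75.625$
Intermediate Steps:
$G = - \frac{1}{8} \approx -0.125$
$C{\left(v \right)} = \frac{\left(-1 + v\right)^{2}}{7}$
$C{\left(22 \right)} + \left(D{\left(2,-5 \right)} G + 12\right) = \frac{\left(-1 + 22\right)^{2}}{7} + \left(\left(-5\right) \left(- \frac{1}{8}\right) + 12\right) = \frac{21^{2}}{7} + \left(\frac{5}{8} + 12\right) = \frac{1}{7} \cdot 441 + \frac{101}{8} = 63 + \frac{101}{8} = \frac{605}{8}$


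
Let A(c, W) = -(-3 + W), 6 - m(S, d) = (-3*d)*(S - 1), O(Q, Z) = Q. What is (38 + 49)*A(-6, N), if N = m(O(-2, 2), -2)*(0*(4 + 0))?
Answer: 261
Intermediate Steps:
m(S, d) = 6 + 3*d*(-1 + S) (m(S, d) = 6 - (-3*d)*(S - 1) = 6 - (-3*d)*(-1 + S) = 6 - (-3)*d*(-1 + S) = 6 + 3*d*(-1 + S))
N = 0 (N = (6 - 3*(-2) + 3*(-2)*(-2))*(0*(4 + 0)) = (6 + 6 + 12)*(0*4) = 24*0 = 0)
A(c, W) = 3 - W
(38 + 49)*A(-6, N) = (38 + 49)*(3 - 1*0) = 87*(3 + 0) = 87*3 = 261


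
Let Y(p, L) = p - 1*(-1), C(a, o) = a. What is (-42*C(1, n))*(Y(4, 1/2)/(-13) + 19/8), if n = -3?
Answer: -4347/52 ≈ -83.596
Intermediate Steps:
Y(p, L) = 1 + p (Y(p, L) = p + 1 = 1 + p)
(-42*C(1, n))*(Y(4, 1/2)/(-13) + 19/8) = (-42*1)*((1 + 4)/(-13) + 19/8) = -42*(5*(-1/13) + 19*(⅛)) = -42*(-5/13 + 19/8) = -42*207/104 = -4347/52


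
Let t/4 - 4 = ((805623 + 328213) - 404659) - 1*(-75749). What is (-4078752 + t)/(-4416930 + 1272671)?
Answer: 859032/3144259 ≈ 0.27321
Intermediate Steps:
t = 3219720 (t = 16 + 4*(((805623 + 328213) - 404659) - 1*(-75749)) = 16 + 4*((1133836 - 404659) + 75749) = 16 + 4*(729177 + 75749) = 16 + 4*804926 = 16 + 3219704 = 3219720)
(-4078752 + t)/(-4416930 + 1272671) = (-4078752 + 3219720)/(-4416930 + 1272671) = -859032/(-3144259) = -859032*(-1/3144259) = 859032/3144259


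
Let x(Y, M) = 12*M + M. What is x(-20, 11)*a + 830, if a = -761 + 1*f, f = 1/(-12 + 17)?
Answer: -539822/5 ≈ -1.0796e+5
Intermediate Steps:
f = 1/5 ≈ 0.20000
x(Y, M) = 13*M
a = -3804/5 (a = -761 + 1*(1/5) = -761 + 1/5 = -3804/5 ≈ -760.80)
x(-20, 11)*a + 830 = (13*11)*(-3804/5) + 830 = 143*(-3804/5) + 830 = -543972/5 + 830 = -539822/5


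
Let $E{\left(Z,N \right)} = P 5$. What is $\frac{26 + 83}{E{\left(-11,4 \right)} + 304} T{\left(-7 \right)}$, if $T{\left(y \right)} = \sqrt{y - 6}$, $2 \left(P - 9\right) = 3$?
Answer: $\frac{218 i \sqrt{13}}{713} \approx 1.1024 i$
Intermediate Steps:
$P = \frac{21}{2}$ ($P = 9 + \frac{1}{2} \cdot 3 = 9 + \frac{3}{2} = \frac{21}{2} \approx 10.5$)
$E{\left(Z,N \right)} = \frac{105}{2}$ ($E{\left(Z,N \right)} = \frac{21}{2} \cdot 5 = \frac{105}{2}$)
$T{\left(y \right)} = \sqrt{-6 + y}$
$\frac{26 + 83}{E{\left(-11,4 \right)} + 304} T{\left(-7 \right)} = \frac{26 + 83}{\frac{105}{2} + 304} \sqrt{-6 - 7} = \frac{109}{\frac{713}{2}} \sqrt{-13} = 109 \cdot \frac{2}{713} i \sqrt{13} = \frac{218 i \sqrt{13}}{713}$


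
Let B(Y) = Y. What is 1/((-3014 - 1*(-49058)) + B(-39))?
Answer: 1/46005 ≈ 2.1737e-5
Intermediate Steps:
1/((-3014 - 1*(-49058)) + B(-39)) = 1/((-3014 - 1*(-49058)) - 39) = 1/((-3014 + 49058) - 39) = 1/(46044 - 39) = 1/46005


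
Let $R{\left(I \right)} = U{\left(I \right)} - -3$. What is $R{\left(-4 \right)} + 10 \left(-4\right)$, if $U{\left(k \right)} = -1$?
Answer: $-38$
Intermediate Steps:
$R{\left(I \right)} = 2$ ($R{\left(I \right)} = -1 - -3 = -1 + 3 = 2$)
$R{\left(-4 \right)} + 10 \left(-4\right) = 2 + 10 \left(-4\right) = 2 - 40 = -38$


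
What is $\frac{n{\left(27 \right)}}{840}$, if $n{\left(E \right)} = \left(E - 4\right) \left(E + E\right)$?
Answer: $\frac{207}{140} \approx 1.4786$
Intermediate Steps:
$n{\left(E \right)} = 2 E \left(-4 + E\right)$ ($n{\left(E \right)} = \left(-4 + E\right) 2 E = 2 E \left(-4 + E\right)$)
$\frac{n{\left(27 \right)}}{840} = \frac{2 \cdot 27 \left(-4 + 27\right)}{840} = 2 \cdot 27 \cdot 23 \cdot \frac{1}{840} = 1242 \cdot \frac{1}{840} = \frac{207}{140}$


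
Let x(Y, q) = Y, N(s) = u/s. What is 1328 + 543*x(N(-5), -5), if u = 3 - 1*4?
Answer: 7183/5 ≈ 1436.6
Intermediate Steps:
u = -1 (u = 3 - 4 = -1)
N(s) = -1/s
1328 + 543*x(N(-5), -5) = 1328 + 543*(-1/(-5)) = 1328 + 543*(-1*(-⅕)) = 1328 + 543*(⅕) = 1328 + 543/5 = 7183/5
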